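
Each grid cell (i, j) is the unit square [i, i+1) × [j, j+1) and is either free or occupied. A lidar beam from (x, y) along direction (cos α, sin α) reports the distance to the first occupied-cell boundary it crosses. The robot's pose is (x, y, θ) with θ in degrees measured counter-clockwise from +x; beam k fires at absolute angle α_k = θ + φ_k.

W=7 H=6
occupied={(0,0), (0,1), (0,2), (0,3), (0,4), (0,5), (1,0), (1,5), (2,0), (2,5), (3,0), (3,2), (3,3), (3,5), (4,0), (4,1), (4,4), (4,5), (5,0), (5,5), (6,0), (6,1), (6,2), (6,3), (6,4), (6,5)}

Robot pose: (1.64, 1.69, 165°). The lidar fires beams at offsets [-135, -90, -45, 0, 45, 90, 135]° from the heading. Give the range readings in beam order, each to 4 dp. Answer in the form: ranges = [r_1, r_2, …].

beam 1: φ=-135°, α=30°
  direction (0.8660, 0.5000); cell (1,1); t to first gridline: x 0.4157, y 0.6200 (then +1.1547 / +2.0000)
    (2,1) via x @ 0.4157
    (2,2) via y @ 0.6200
    (3,2) via x @ 1.5704  # hit
  → r_1 = 1.5704
beam 2: φ=-90°, α=75°
  direction (0.2588, 0.9659); cell (1,1); t to first gridline: x 1.3909, y 0.3209 (then +3.8637 / +1.0353)
    (1,2) via y @ 0.3209
    (1,3) via y @ 1.3562
    (2,3) via x @ 1.3909
    (2,4) via y @ 2.3915
    (2,5) via y @ 3.4268  # hit
  → r_2 = 3.4268
beam 3: φ=-45°, α=120°
  direction (-0.5000, 0.8660); cell (1,1); t to first gridline: x 1.2800, y 0.3580 (then +2.0000 / +1.1547)
    (1,2) via y @ 0.3580
    (0,2) via x @ 1.2800  # hit
  → r_3 = 1.2800
beam 4: φ=0°, α=165°
  direction (-0.9659, 0.2588); cell (1,1); t to first gridline: x 0.6626, y 1.1977 (then +1.0353 / +3.8637)
    (0,1) via x @ 0.6626  # hit
  → r_4 = 0.6626
beam 5: φ=45°, α=210°
  direction (-0.8660, -0.5000); cell (1,1); t to first gridline: x 0.7390, y 1.3800 (then +1.1547 / +2.0000)
    (0,1) via x @ 0.7390  # hit
  → r_5 = 0.7390
beam 6: φ=90°, α=255°
  direction (-0.2588, -0.9659); cell (1,1); t to first gridline: x 2.4728, y 0.7143 (then +3.8637 / +1.0353)
    (1,0) via y @ 0.7143  # hit
  → r_6 = 0.7143
beam 7: φ=135°, α=300°
  direction (0.5000, -0.8660); cell (1,1); t to first gridline: x 0.7200, y 0.7967 (then +2.0000 / +1.1547)
    (2,1) via x @ 0.7200
    (2,0) via y @ 0.7967  # hit
  → r_7 = 0.7967

ranges = [1.5704, 3.4268, 1.2800, 0.6626, 0.7390, 0.7143, 0.7967]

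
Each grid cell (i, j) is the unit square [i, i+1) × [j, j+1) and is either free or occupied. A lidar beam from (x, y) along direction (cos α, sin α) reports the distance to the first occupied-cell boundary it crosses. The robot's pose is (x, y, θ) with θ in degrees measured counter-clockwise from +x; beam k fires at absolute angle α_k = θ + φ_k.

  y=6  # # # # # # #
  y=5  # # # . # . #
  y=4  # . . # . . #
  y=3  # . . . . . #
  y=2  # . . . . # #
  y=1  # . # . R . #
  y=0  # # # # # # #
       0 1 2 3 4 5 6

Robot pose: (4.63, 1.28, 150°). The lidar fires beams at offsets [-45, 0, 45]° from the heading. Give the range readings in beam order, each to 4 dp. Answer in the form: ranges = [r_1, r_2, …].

ranges = [2.8160, 4.1916, 1.0818]

beam 1: φ=-45°, α=105°
  d=(-0.2588,0.9659)  start (4,1)  tX=2.4341 tY=0.7454  stride 1/|dx|=3.8637 1/|dy|=1.0353
    cross y-line → (4,2), t=0.7454
    cross y-line → (4,3), t=1.7807
    cross x-line → (3,3), t=2.4341
    cross y-line → (3,4), t=2.8160 (wall)
  → r_1 = 2.8160
beam 2: φ=0°, α=150°
  d=(-0.8660,0.5000)  start (4,1)  tX=0.7275 tY=1.4400  stride 1/|dx|=1.1547 1/|dy|=2.0000
    cross x-line → (3,1), t=0.7275
    cross y-line → (3,2), t=1.4400
    cross x-line → (2,2), t=1.8822
    cross x-line → (1,2), t=3.0369
    cross y-line → (1,3), t=3.4400
    cross x-line → (0,3), t=4.1916 (wall)
  → r_2 = 4.1916
beam 3: φ=45°, α=195°
  d=(-0.9659,-0.2588)  start (4,1)  tX=0.6522 tY=1.0818  stride 1/|dx|=1.0353 1/|dy|=3.8637
    cross x-line → (3,1), t=0.6522
    cross y-line → (3,0), t=1.0818 (wall)
  → r_3 = 1.0818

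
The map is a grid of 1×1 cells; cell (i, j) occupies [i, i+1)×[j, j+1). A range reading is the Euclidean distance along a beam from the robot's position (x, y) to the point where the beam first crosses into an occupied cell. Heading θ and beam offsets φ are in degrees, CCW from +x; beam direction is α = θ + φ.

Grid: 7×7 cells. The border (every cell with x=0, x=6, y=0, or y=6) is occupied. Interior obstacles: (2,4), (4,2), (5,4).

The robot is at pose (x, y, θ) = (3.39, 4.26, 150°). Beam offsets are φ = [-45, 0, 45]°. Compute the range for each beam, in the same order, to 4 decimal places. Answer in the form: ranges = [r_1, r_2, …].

beam 1: φ=-45°, α=105°
  cosα=-0.2588 sinα=0.9659 | (3,4) | tMaxX 1.5068 tMaxY 0.7661 | tΔX 3.8637 tΔY 1.0353
    t=0.7661 [y] (3,5)
    t=1.5068 [x] (2,5)
    t=1.8014 [y] (2,6) — stop
  → r_1 = 1.8014
beam 2: φ=0°, α=150°
  cosα=-0.8660 sinα=0.5000 | (3,4) | tMaxX 0.4503 tMaxY 1.4800 | tΔX 1.1547 tΔY 2.0000
    t=0.4503 [x] (2,4) — stop
  → r_2 = 0.4503
beam 3: φ=45°, α=195°
  cosα=-0.9659 sinα=-0.2588 | (3,4) | tMaxX 0.4038 tMaxY 1.0046 | tΔX 1.0353 tΔY 3.8637
    t=0.4038 [x] (2,4) — stop
  → r_3 = 0.4038

ranges = [1.8014, 0.4503, 0.4038]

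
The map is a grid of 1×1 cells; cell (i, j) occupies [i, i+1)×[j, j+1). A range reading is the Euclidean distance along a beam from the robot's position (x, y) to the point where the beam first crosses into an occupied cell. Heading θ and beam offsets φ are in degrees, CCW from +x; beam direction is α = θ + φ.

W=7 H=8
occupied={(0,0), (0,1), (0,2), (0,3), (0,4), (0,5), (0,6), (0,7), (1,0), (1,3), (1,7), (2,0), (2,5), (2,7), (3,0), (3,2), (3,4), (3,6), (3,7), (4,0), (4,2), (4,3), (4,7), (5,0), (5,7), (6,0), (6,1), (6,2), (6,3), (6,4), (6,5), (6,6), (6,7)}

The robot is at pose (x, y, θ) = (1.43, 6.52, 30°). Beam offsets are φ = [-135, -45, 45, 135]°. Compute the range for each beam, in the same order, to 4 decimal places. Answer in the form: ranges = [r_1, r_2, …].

beam 1: φ=-135°, α=255°
  direction (-0.2588, -0.9659); cell (1,6); t to first gridline: x 1.6614, y 0.5383 (then +3.8637 / +1.0353)
    (1,5) via y @ 0.5383
    (1,4) via y @ 1.5736
    (0,4) via x @ 1.6614  # hit
  → r_1 = 1.6614
beam 2: φ=-45°, α=345°
  direction (0.9659, -0.2588); cell (1,6); t to first gridline: x 0.5901, y 2.0091 (then +1.0353 / +3.8637)
    (2,6) via x @ 0.5901
    (3,6) via x @ 1.6254  # hit
  → r_2 = 1.6254
beam 3: φ=45°, α=75°
  direction (0.2588, 0.9659); cell (1,6); t to first gridline: x 2.2023, y 0.4969 (then +3.8637 / +1.0353)
    (1,7) via y @ 0.4969  # hit
  → r_3 = 0.4969
beam 4: φ=135°, α=165°
  direction (-0.9659, 0.2588); cell (1,6); t to first gridline: x 0.4452, y 1.8546 (then +1.0353 / +3.8637)
    (0,6) via x @ 0.4452  # hit
  → r_4 = 0.4452

ranges = [1.6614, 1.6254, 0.4969, 0.4452]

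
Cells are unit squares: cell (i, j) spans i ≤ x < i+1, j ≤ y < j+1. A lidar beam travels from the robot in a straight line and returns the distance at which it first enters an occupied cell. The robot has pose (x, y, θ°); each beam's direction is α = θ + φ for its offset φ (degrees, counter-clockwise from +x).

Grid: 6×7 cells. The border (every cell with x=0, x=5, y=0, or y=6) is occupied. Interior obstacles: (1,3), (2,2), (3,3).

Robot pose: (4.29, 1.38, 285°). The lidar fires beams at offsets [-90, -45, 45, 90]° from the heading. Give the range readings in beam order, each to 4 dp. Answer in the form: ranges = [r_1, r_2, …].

ranges = [1.4682, 0.4388, 0.7600, 0.7350]

beam 1: φ=-90°, α=195°
  cosα=-0.9659 sinα=-0.2588 | (4,1) | tMaxX 0.3002 tMaxY 1.4682 | tΔX 1.0353 tΔY 3.8637
    t=0.3002 [x] (3,1)
    t=1.3355 [x] (2,1)
    t=1.4682 [y] (2,0) — stop
  → r_1 = 1.4682
beam 2: φ=-45°, α=240°
  cosα=-0.5000 sinα=-0.8660 | (4,1) | tMaxX 0.5800 tMaxY 0.4388 | tΔX 2.0000 tΔY 1.1547
    t=0.4388 [y] (4,0) — stop
  → r_2 = 0.4388
beam 3: φ=45°, α=330°
  cosα=0.8660 sinα=-0.5000 | (4,1) | tMaxX 0.8198 tMaxY 0.7600 | tΔX 1.1547 tΔY 2.0000
    t=0.7600 [y] (4,0) — stop
  → r_3 = 0.7600
beam 4: φ=90°, α=15°
  cosα=0.9659 sinα=0.2588 | (4,1) | tMaxX 0.7350 tMaxY 2.3955 | tΔX 1.0353 tΔY 3.8637
    t=0.7350 [x] (5,1) — stop
  → r_4 = 0.7350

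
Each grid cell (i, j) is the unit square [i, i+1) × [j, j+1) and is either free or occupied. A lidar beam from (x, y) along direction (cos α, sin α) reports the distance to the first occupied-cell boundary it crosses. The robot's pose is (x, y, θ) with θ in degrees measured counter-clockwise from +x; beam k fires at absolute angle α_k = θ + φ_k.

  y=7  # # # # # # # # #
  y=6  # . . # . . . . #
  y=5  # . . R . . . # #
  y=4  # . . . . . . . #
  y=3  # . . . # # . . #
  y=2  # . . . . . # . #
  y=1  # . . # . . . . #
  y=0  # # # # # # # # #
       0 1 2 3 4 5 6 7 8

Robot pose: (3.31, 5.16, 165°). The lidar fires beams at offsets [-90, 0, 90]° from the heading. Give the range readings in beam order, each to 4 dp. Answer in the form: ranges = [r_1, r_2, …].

beam 1: φ=-90°, α=75°
  cosα=0.2588 sinα=0.9659 | (3,5) | tMaxX 2.6660 tMaxY 0.8696 | tΔX 3.8637 tΔY 1.0353
    t=0.8696 [y] (3,6) — stop
  → r_1 = 0.8696
beam 2: φ=0°, α=165°
  cosα=-0.9659 sinα=0.2588 | (3,5) | tMaxX 0.3209 tMaxY 3.2455 | tΔX 1.0353 tΔY 3.8637
    t=0.3209 [x] (2,5)
    t=1.3562 [x] (1,5)
    t=2.3915 [x] (0,5) — stop
  → r_2 = 2.3915
beam 3: φ=90°, α=255°
  cosα=-0.2588 sinα=-0.9659 | (3,5) | tMaxX 1.1977 tMaxY 0.1656 | tΔX 3.8637 tΔY 1.0353
    t=0.1656 [y] (3,4)
    t=1.1977 [x] (2,4)
    t=1.2009 [y] (2,3)
    t=2.2362 [y] (2,2)
    t=3.2715 [y] (2,1)
    t=4.3067 [y] (2,0) — stop
  → r_3 = 4.3067

ranges = [0.8696, 2.3915, 4.3067]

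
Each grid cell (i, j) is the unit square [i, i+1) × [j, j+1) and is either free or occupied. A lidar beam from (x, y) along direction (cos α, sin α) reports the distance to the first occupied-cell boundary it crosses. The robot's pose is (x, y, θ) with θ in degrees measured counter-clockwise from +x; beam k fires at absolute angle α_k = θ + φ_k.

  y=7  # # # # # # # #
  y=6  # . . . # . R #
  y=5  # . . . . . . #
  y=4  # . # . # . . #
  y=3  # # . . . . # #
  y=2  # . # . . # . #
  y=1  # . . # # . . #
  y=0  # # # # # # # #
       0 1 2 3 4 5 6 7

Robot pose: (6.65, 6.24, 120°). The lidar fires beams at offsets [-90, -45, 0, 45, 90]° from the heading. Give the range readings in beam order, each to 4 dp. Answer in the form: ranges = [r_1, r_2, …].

beam 1: φ=-90°, α=30°
  dir = (cos 30°, sin 30°) = (0.8660, 0.5000); from cell (6,6)
  next x-line at t=0.4041, next y-line at t=1.5200; Δt_x=1.1547, Δt_y=2.0000
    x: enter (7,6) at t=0.4041 ← occupied
  → r_1 = 0.4041
beam 2: φ=-45°, α=75°
  dir = (cos 75°, sin 75°) = (0.2588, 0.9659); from cell (6,6)
  next x-line at t=1.3523, next y-line at t=0.7868; Δt_x=3.8637, Δt_y=1.0353
    y: enter (6,7) at t=0.7868 ← occupied
  → r_2 = 0.7868
beam 3: φ=0°, α=120°
  dir = (cos 120°, sin 120°) = (-0.5000, 0.8660); from cell (6,6)
  next x-line at t=1.3000, next y-line at t=0.8776; Δt_x=2.0000, Δt_y=1.1547
    y: enter (6,7) at t=0.8776 ← occupied
  → r_3 = 0.8776
beam 4: φ=45°, α=165°
  dir = (cos 165°, sin 165°) = (-0.9659, 0.2588); from cell (6,6)
  next x-line at t=0.6729, next y-line at t=2.9364; Δt_x=1.0353, Δt_y=3.8637
    x: enter (5,6) at t=0.6729
    x: enter (4,6) at t=1.7082 ← occupied
  → r_4 = 1.7082
beam 5: φ=90°, α=210°
  dir = (cos 210°, sin 210°) = (-0.8660, -0.5000); from cell (6,6)
  next x-line at t=0.7506, next y-line at t=0.4800; Δt_x=1.1547, Δt_y=2.0000
    y: enter (6,5) at t=0.4800
    x: enter (5,5) at t=0.7506
    x: enter (4,5) at t=1.9053
    y: enter (4,4) at t=2.4800 ← occupied
  → r_5 = 2.4800

ranges = [0.4041, 0.7868, 0.8776, 1.7082, 2.4800]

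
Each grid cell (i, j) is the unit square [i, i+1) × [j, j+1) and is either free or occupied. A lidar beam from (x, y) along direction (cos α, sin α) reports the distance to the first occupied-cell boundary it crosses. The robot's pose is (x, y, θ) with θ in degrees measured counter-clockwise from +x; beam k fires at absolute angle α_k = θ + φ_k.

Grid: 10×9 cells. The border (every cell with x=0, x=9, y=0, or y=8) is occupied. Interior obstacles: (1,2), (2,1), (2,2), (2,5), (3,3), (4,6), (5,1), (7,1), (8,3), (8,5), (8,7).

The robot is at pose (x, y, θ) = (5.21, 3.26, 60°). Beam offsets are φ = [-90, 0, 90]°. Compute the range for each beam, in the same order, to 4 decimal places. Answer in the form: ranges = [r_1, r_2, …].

beam 1: φ=-90°, α=330°
  direction (0.8660, -0.5000); cell (5,3); t to first gridline: x 0.9122, y 0.5200 (then +1.1547 / +2.0000)
    (5,2) via y @ 0.5200
    (6,2) via x @ 0.9122
    (7,2) via x @ 2.0669
    (7,1) via y @ 2.5200  # hit
  → r_1 = 2.5200
beam 2: φ=0°, α=60°
  direction (0.5000, 0.8660); cell (5,3); t to first gridline: x 1.5800, y 0.8545 (then +2.0000 / +1.1547)
    (5,4) via y @ 0.8545
    (6,4) via x @ 1.5800
    (6,5) via y @ 2.0092
    (6,6) via y @ 3.1639
    (7,6) via x @ 3.5800
    (7,7) via y @ 4.3186
    (7,8) via y @ 5.4733  # hit
  → r_2 = 5.4733
beam 3: φ=90°, α=150°
  direction (-0.8660, 0.5000); cell (5,3); t to first gridline: x 0.2425, y 1.4800 (then +1.1547 / +2.0000)
    (4,3) via x @ 0.2425
    (3,3) via x @ 1.3972  # hit
  → r_3 = 1.3972

ranges = [2.5200, 5.4733, 1.3972]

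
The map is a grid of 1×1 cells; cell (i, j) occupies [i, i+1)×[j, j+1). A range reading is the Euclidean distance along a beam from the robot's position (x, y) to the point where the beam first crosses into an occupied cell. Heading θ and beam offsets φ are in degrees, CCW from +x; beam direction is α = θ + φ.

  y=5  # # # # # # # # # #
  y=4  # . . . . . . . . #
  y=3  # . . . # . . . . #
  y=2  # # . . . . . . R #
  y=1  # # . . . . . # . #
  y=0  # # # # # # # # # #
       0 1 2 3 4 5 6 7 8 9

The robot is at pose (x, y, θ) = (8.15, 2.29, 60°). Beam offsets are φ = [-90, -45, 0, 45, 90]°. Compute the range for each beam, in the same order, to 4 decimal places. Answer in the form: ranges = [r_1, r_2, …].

ranges = [0.9815, 0.8800, 1.7000, 2.8056, 5.4200]

beam 1: φ=-90°, α=330°
  direction (0.8660, -0.5000); cell (8,2); t to first gridline: x 0.9815, y 0.5800 (then +1.1547 / +2.0000)
    (8,1) via y @ 0.5800
    (9,1) via x @ 0.9815  # hit
  → r_1 = 0.9815
beam 2: φ=-45°, α=15°
  direction (0.9659, 0.2588); cell (8,2); t to first gridline: x 0.8800, y 2.7432 (then +1.0353 / +3.8637)
    (9,2) via x @ 0.8800  # hit
  → r_2 = 0.8800
beam 3: φ=0°, α=60°
  direction (0.5000, 0.8660); cell (8,2); t to first gridline: x 1.7000, y 0.8198 (then +2.0000 / +1.1547)
    (8,3) via y @ 0.8198
    (9,3) via x @ 1.7000  # hit
  → r_3 = 1.7000
beam 4: φ=45°, α=105°
  direction (-0.2588, 0.9659); cell (8,2); t to first gridline: x 0.5796, y 0.7350 (then +3.8637 / +1.0353)
    (7,2) via x @ 0.5796
    (7,3) via y @ 0.7350
    (7,4) via y @ 1.7703
    (7,5) via y @ 2.8056  # hit
  → r_4 = 2.8056
beam 5: φ=90°, α=150°
  direction (-0.8660, 0.5000); cell (8,2); t to first gridline: x 0.1732, y 1.4200 (then +1.1547 / +2.0000)
    (7,2) via x @ 0.1732
    (6,2) via x @ 1.3279
    (6,3) via y @ 1.4200
    (5,3) via x @ 2.4826
    (5,4) via y @ 3.4200
    (4,4) via x @ 3.6373
    (3,4) via x @ 4.7920
    (3,5) via y @ 5.4200  # hit
  → r_5 = 5.4200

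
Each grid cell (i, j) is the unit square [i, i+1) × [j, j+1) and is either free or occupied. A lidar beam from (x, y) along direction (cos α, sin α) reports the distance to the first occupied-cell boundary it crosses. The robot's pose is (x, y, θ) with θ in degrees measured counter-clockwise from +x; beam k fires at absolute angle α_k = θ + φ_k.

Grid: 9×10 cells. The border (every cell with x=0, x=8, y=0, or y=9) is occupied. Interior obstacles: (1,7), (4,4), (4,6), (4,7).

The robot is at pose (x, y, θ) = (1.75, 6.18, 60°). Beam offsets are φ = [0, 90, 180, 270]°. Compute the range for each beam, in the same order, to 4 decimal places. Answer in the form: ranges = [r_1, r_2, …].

beam 1: φ=0°, α=60°
  cosα=0.5000 sinα=0.8660 | (1,6) | tMaxX 0.5000 tMaxY 0.9469 | tΔX 2.0000 tΔY 1.1547
    t=0.5000 [x] (2,6)
    t=0.9469 [y] (2,7)
    t=2.1016 [y] (2,8)
    t=2.5000 [x] (3,8)
    t=3.2563 [y] (3,9) — stop
  → r_1 = 3.2563
beam 2: φ=90°, α=150°
  cosα=-0.8660 sinα=0.5000 | (1,6) | tMaxX 0.8660 tMaxY 1.6400 | tΔX 1.1547 tΔY 2.0000
    t=0.8660 [x] (0,6) — stop
  → r_2 = 0.8660
beam 3: φ=180°, α=240°
  cosα=-0.5000 sinα=-0.8660 | (1,6) | tMaxX 1.5000 tMaxY 0.2078 | tΔX 2.0000 tΔY 1.1547
    t=0.2078 [y] (1,5)
    t=1.3625 [y] (1,4)
    t=1.5000 [x] (0,4) — stop
  → r_3 = 1.5000
beam 4: φ=270°, α=330°
  cosα=0.8660 sinα=-0.5000 | (1,6) | tMaxX 0.2887 tMaxY 0.3600 | tΔX 1.1547 tΔY 2.0000
    t=0.2887 [x] (2,6)
    t=0.3600 [y] (2,5)
    t=1.4434 [x] (3,5)
    t=2.3600 [y] (3,4)
    t=2.5981 [x] (4,4) — stop
  → r_4 = 2.5981

ranges = [3.2563, 0.8660, 1.5000, 2.5981]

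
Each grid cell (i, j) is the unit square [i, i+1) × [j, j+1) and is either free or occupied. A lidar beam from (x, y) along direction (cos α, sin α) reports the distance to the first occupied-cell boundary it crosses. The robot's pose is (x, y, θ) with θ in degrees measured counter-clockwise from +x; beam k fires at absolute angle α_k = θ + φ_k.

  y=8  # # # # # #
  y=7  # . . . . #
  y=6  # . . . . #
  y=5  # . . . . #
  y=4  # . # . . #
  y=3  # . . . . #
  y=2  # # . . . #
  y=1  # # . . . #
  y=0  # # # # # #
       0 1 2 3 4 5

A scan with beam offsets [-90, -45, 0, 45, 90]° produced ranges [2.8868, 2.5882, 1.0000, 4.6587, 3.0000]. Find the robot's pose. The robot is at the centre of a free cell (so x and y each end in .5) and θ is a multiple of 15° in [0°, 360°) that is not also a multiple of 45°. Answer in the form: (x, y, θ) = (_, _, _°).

Enumerate (i+0.5, j+0.5, θ) over the 25 free cells and 16 admissible headings. For each, cast all 5 beams and compare to the given ranges.
  (1.5, 3.5, 330°): beam 1 = 0.5774 ≠ 2.8868 ✗
  (3.5, 2.5, 195°): beam 1 = 1.9319 ≠ 2.8868 ✗
  (1.5, 4.5, 285°): beam 1 = 0.5176 ≠ 2.8868 ✗
  (4.5, 2.5, 300°): beam 2 = 1.5529 ≠ 2.5882 ✗
  …
  (3.5, 5.5, 210°): r_1=2.8868, r_2=2.5882, r_3=1.0000, r_4=4.6587, r_5=3.0000 — all match ✓
Unique over the lattice → pose = (3.5, 5.5, 210°).

(x, y, θ) = (3.5, 5.5, 210°)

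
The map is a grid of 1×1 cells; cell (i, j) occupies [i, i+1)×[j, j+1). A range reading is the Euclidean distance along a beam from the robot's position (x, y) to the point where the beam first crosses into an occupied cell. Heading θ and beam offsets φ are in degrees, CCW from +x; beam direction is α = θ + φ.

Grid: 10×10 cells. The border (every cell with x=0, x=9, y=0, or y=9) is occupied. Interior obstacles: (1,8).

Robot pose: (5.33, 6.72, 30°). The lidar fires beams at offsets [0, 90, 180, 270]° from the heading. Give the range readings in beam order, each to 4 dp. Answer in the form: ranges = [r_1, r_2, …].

ranges = [4.2378, 2.6327, 4.9999, 6.6049]

beam 1: φ=0°, α=30°
  d=(0.8660,0.5000)  start (5,6)  tX=0.7736 tY=0.5600  stride 1/|dx|=1.1547 1/|dy|=2.0000
    cross y-line → (5,7), t=0.5600
    cross x-line → (6,7), t=0.7736
    cross x-line → (7,7), t=1.9283
    cross y-line → (7,8), t=2.5600
    cross x-line → (8,8), t=3.0831
    cross x-line → (9,8), t=4.2378 (wall)
  → r_1 = 4.2378
beam 2: φ=90°, α=120°
  d=(-0.5000,0.8660)  start (5,6)  tX=0.6600 tY=0.3233  stride 1/|dx|=2.0000 1/|dy|=1.1547
    cross y-line → (5,7), t=0.3233
    cross x-line → (4,7), t=0.6600
    cross y-line → (4,8), t=1.4780
    cross y-line → (4,9), t=2.6327 (wall)
  → r_2 = 2.6327
beam 3: φ=180°, α=210°
  d=(-0.8660,-0.5000)  start (5,6)  tX=0.3811 tY=1.4400  stride 1/|dx|=1.1547 1/|dy|=2.0000
    cross x-line → (4,6), t=0.3811
    cross y-line → (4,5), t=1.4400
    cross x-line → (3,5), t=1.5358
    cross x-line → (2,5), t=2.6905
    cross y-line → (2,4), t=3.4400
    cross x-line → (1,4), t=3.8452
    cross x-line → (0,4), t=4.9999 (wall)
  → r_3 = 4.9999
beam 4: φ=270°, α=300°
  d=(0.5000,-0.8660)  start (5,6)  tX=1.3400 tY=0.8314  stride 1/|dx|=2.0000 1/|dy|=1.1547
    cross y-line → (5,5), t=0.8314
    cross x-line → (6,5), t=1.3400
    cross y-line → (6,4), t=1.9861
    cross y-line → (6,3), t=3.1408
    cross x-line → (7,3), t=3.3400
    cross y-line → (7,2), t=4.2955
    cross x-line → (8,2), t=5.3400
    cross y-line → (8,1), t=5.4502
    cross y-line → (8,0), t=6.6049 (wall)
  → r_4 = 6.6049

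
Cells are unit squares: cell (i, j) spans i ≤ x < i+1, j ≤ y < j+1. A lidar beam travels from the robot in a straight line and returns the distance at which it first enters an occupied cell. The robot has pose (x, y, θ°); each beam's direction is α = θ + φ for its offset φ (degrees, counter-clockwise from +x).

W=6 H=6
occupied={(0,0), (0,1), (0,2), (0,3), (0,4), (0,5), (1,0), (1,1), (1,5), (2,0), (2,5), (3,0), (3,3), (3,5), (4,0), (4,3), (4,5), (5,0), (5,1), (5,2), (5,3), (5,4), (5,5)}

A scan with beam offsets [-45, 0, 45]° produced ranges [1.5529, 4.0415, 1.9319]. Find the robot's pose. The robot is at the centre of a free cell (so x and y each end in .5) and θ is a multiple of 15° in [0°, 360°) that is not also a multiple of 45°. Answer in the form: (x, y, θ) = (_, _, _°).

Enumerate (i+0.5, j+0.5, θ) over the 13 free cells and 16 admissible headings. For each, cast all 3 beams and compare to the given ranges.
  (3.5, 1.5, 195°): beam 1 = 2.8868 ≠ 1.5529 ✗
  (1.5, 2.5, 150°): beam 1 = 1.9319 ≠ 1.5529 ✗
  (3.5, 1.5, 120°): beam 3 = 1.5529 ≠ 1.9319 ✗
  (4.5, 1.5, 120°): beam 2 = 1.7321 ≠ 4.0415 ✗
  …
  (4.5, 1.5, 150°): r_1=1.5529, r_2=4.0415, r_3=1.9319 — all match ✓
Unique over the lattice → pose = (4.5, 1.5, 150°).

(x, y, θ) = (4.5, 1.5, 150°)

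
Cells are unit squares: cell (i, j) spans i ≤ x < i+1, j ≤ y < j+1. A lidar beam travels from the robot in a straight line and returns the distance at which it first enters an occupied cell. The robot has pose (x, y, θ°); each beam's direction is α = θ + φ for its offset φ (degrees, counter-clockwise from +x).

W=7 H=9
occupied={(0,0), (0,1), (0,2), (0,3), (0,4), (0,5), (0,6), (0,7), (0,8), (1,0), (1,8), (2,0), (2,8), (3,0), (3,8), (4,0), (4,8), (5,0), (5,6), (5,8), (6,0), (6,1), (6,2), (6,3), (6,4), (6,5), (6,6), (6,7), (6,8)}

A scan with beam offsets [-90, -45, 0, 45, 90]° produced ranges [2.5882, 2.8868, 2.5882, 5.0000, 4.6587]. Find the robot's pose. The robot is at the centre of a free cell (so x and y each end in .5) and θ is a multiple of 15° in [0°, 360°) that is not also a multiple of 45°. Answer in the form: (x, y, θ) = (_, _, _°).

The pose lattice has 34·16 = 544 candidates. Test each by forward raycasting.
  (5.5, 7.5, 255°): beam 1 = 1.9319 ≠ 2.5882 ✗
  (1.5, 3.5, 240°): beam 1 = 0.5774 ≠ 2.5882 ✗
  (3.5, 7.5, 195°): beam 1 = 0.5176 ≠ 2.5882 ✗
  …
  (3.5, 5.5, 195°): r_1=2.5882, r_2=2.8868, r_3=2.5882, r_4=5.0000, r_5=4.6587 — all match ✓
Only this pose fits every beam.

(x, y, θ) = (3.5, 5.5, 195°)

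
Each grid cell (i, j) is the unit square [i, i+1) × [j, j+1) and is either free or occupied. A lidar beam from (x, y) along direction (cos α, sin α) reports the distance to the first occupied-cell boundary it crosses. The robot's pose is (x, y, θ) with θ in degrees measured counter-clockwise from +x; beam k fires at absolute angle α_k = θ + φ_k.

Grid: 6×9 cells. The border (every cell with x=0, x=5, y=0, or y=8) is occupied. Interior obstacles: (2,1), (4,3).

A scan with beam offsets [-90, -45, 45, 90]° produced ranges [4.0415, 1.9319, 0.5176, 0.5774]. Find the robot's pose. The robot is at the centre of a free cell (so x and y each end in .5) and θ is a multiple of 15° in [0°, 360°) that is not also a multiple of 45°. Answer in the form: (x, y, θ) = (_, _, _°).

Candidates: 26 free-cell centres × 16 headings = 416 poses. Raycast each; keep the one whose scan matches to 4 dp.
  (2.5, 3.5, 285°): beam 1 = 1.5529 ≠ 4.0415 ✗
  (4.5, 6.5, 150°): beam 1 = 1.0000 ≠ 4.0415 ✗
  (3.5, 4.5, 60°): beam 1 = 1.0000 ≠ 4.0415 ✗
  (1.5, 4.5, 330°): beam 1 = 1.0000 ≠ 4.0415 ✗
  (2.5, 5.5, 255°): beam 1 = 1.5529 ≠ 4.0415 ✗
  …
  (1.5, 7.5, 60°): r_1=4.0415, r_2=1.9319, r_3=0.5176, r_4=0.5774 — all match ✓
No second candidate reproduces the full scan.

(x, y, θ) = (1.5, 7.5, 60°)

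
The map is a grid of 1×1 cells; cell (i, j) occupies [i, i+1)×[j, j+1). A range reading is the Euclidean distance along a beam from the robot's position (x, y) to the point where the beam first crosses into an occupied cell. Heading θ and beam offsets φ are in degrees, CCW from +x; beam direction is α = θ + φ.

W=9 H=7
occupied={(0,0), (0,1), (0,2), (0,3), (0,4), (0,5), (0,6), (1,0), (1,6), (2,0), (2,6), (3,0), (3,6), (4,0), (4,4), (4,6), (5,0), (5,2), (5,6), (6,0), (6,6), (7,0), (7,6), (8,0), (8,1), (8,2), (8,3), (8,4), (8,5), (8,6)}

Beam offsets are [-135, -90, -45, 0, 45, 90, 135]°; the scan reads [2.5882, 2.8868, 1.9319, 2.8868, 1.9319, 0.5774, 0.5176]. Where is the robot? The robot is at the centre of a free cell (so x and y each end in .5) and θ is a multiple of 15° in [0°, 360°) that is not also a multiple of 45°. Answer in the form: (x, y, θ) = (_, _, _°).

(x, y, θ) = (7.5, 3.5, 240°)

Candidates: 33 free-cell centres × 16 headings = 528 poses. Raycast each; keep the one whose scan matches to 4 dp.
  (4.5, 1.5, 75°): beam 1 = 0.5774 ≠ 2.5882 ✗
  (2.5, 1.5, 75°): beam 1 = 0.5774 ≠ 2.5882 ✗
  (4.5, 3.5, 15°): beam 1 = 2.8868 ≠ 2.5882 ✗
  …
  (7.5, 3.5, 240°): r_1=2.5882, r_2=2.8868, r_3=1.9319, r_4=2.8868, r_5=1.9319, r_6=0.5774, r_7=0.5176 — all match ✓
Only this pose fits every beam.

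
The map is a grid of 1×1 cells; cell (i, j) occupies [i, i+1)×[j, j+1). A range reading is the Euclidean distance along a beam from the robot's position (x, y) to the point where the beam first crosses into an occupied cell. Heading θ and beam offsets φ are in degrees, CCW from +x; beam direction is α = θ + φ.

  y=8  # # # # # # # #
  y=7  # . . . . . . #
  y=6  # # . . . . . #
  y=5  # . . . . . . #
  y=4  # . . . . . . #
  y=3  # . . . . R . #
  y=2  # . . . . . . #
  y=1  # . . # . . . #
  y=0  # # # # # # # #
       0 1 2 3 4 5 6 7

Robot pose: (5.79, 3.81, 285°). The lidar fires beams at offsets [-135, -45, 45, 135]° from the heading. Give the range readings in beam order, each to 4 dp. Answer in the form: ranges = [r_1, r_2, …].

beam 1: φ=-135°, α=150°
  direction (-0.8660, 0.5000); cell (5,3); t to first gridline: x 0.9122, y 0.3800 (then +1.1547 / +2.0000)
    (5,4) via y @ 0.3800
    (4,4) via x @ 0.9122
    (3,4) via x @ 2.0669
    (3,5) via y @ 2.3800
    (2,5) via x @ 3.2216
    (1,5) via x @ 4.3763
    (1,6) via y @ 4.3800  # hit
  → r_1 = 4.3800
beam 2: φ=-45°, α=240°
  direction (-0.5000, -0.8660); cell (5,3); t to first gridline: x 1.5800, y 0.9353 (then +2.0000 / +1.1547)
    (5,2) via y @ 0.9353
    (4,2) via x @ 1.5800
    (4,1) via y @ 2.0900
    (4,0) via y @ 3.2447  # hit
  → r_2 = 3.2447
beam 3: φ=45°, α=330°
  direction (0.8660, -0.5000); cell (5,3); t to first gridline: x 0.2425, y 1.6200 (then +1.1547 / +2.0000)
    (6,3) via x @ 0.2425
    (7,3) via x @ 1.3972  # hit
  → r_3 = 1.3972
beam 4: φ=135°, α=60°
  direction (0.5000, 0.8660); cell (5,3); t to first gridline: x 0.4200, y 0.2194 (then +2.0000 / +1.1547)
    (5,4) via y @ 0.2194
    (6,4) via x @ 0.4200
    (6,5) via y @ 1.3741
    (7,5) via x @ 2.4200  # hit
  → r_4 = 2.4200

ranges = [4.3800, 3.2447, 1.3972, 2.4200]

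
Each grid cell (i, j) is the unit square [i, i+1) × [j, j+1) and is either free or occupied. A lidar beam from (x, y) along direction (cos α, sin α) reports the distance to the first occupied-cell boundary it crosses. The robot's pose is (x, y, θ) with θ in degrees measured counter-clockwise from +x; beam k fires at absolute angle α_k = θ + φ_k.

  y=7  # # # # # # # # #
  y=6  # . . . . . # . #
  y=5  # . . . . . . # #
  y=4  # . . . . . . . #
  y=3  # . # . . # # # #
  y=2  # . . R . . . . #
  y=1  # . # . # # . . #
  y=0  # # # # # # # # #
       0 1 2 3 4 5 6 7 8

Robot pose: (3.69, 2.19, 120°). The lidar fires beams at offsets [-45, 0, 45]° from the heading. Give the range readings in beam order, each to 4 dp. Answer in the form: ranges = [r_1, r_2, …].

ranges = [4.9797, 1.3800, 2.7849]

beam 1: φ=-45°, α=75°
  cosα=0.2588 sinα=0.9659 | (3,2) | tMaxX 1.1977 tMaxY 0.8386 | tΔX 3.8637 tΔY 1.0353
    t=0.8386 [y] (3,3)
    t=1.1977 [x] (4,3)
    t=1.8738 [y] (4,4)
    t=2.9091 [y] (4,5)
    t=3.9444 [y] (4,6)
    t=4.9797 [y] (4,7) — stop
  → r_1 = 4.9797
beam 2: φ=0°, α=120°
  cosα=-0.5000 sinα=0.8660 | (3,2) | tMaxX 1.3800 tMaxY 0.9353 | tΔX 2.0000 tΔY 1.1547
    t=0.9353 [y] (3,3)
    t=1.3800 [x] (2,3) — stop
  → r_2 = 1.3800
beam 3: φ=45°, α=165°
  cosα=-0.9659 sinα=0.2588 | (3,2) | tMaxX 0.7143 tMaxY 3.1296 | tΔX 1.0353 tΔY 3.8637
    t=0.7143 [x] (2,2)
    t=1.7496 [x] (1,2)
    t=2.7849 [x] (0,2) — stop
  → r_3 = 2.7849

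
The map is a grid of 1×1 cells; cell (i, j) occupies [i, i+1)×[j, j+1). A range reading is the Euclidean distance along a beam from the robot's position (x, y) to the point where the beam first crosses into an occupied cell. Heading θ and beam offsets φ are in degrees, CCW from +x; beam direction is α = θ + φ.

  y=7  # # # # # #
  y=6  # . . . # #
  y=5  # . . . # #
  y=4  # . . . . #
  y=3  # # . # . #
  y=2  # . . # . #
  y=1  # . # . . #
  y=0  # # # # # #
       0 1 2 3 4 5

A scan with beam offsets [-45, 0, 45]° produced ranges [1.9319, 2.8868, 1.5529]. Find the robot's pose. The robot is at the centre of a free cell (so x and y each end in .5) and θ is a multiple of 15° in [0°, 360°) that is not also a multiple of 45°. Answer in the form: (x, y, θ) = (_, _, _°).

(x, y, θ) = (2.5, 5.5, 330°)

Candidates: 18 free-cell centres × 16 headings = 288 poses. Raycast each; keep the one whose scan matches to 4 dp.
  (4.5, 4.5, 255°): beam 1 = 1.0000 ≠ 1.9319 ✗
  (1.5, 1.5, 30°): beam 1 = 0.5176 ≠ 1.9319 ✗
  (2.5, 4.5, 105°): beam 1 = 2.8868 ≠ 1.9319 ✗
  …
  (2.5, 5.5, 330°): r_1=1.9319, r_2=2.8868, r_3=1.5529 — all match ✓
Only this pose fits every beam.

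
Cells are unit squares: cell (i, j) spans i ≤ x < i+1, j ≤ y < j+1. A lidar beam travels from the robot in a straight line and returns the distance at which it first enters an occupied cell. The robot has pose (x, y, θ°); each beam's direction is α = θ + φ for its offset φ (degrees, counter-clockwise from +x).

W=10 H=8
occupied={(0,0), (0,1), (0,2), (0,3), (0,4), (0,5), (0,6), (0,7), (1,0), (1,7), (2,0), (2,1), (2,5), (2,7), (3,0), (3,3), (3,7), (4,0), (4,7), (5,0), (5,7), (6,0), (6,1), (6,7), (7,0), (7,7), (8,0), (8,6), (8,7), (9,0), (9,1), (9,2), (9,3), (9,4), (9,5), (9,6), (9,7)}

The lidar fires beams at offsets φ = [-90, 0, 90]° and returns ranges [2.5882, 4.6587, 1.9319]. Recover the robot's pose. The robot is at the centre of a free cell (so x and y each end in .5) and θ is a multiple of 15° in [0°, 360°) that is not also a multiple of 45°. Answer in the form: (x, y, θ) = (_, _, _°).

(x, y, θ) = (5.5, 6.5, 285°)

Candidates: 43 free-cell centres × 16 headings = 688 poses. Raycast each; keep the one whose scan matches to 4 dp.
  (1.5, 5.5, 75°): beam 1 = 0.5176 ≠ 2.5882 ✗
  (8.5, 5.5, 105°): beam 1 = 0.5176 ≠ 2.5882 ✗
  (4.5, 1.5, 240°): beam 1 = 4.0415 ≠ 2.5882 ✗
  (1.5, 1.5, 60°): beam 1 = 0.5774 ≠ 2.5882 ✗
  (1.5, 3.5, 60°): beam 1 = 5.0000 ≠ 2.5882 ✗
  …
  (5.5, 6.5, 285°): r_1=2.5882, r_2=4.6587, r_3=1.9319 — all match ✓
Unique over the lattice → pose = (5.5, 6.5, 285°).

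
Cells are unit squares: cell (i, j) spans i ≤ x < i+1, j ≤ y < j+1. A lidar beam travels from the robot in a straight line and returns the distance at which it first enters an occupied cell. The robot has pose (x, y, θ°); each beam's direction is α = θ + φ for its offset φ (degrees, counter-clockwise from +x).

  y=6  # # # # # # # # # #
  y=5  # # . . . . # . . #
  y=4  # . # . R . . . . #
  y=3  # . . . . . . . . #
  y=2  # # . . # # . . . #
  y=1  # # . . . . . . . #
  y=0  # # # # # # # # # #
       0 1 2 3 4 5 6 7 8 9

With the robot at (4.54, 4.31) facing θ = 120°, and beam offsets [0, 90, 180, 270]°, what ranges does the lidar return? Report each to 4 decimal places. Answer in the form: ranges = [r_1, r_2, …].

beam 1: φ=0°, α=120°
  dir = (cos 120°, sin 120°) = (-0.5000, 0.8660); from cell (4,4)
  next x-line at t=1.0800, next y-line at t=0.7967; Δt_x=2.0000, Δt_y=1.1547
    y: enter (4,5) at t=0.7967
    x: enter (3,5) at t=1.0800
    y: enter (3,6) at t=1.9514 ← occupied
  → r_1 = 1.9514
beam 2: φ=90°, α=210°
  dir = (cos 210°, sin 210°) = (-0.8660, -0.5000); from cell (4,4)
  next x-line at t=0.6235, next y-line at t=0.6200; Δt_x=1.1547, Δt_y=2.0000
    y: enter (4,3) at t=0.6200
    x: enter (3,3) at t=0.6235
    x: enter (2,3) at t=1.7782
    y: enter (2,2) at t=2.6200
    x: enter (1,2) at t=2.9329 ← occupied
  → r_2 = 2.9329
beam 3: φ=180°, α=300°
  dir = (cos 300°, sin 300°) = (0.5000, -0.8660); from cell (4,4)
  next x-line at t=0.9200, next y-line at t=0.3580; Δt_x=2.0000, Δt_y=1.1547
    y: enter (4,3) at t=0.3580
    x: enter (5,3) at t=0.9200
    y: enter (5,2) at t=1.5127 ← occupied
  → r_3 = 1.5127
beam 4: φ=270°, α=30°
  dir = (cos 30°, sin 30°) = (0.8660, 0.5000); from cell (4,4)
  next x-line at t=0.5312, next y-line at t=1.3800; Δt_x=1.1547, Δt_y=2.0000
    x: enter (5,4) at t=0.5312
    y: enter (5,5) at t=1.3800
    x: enter (6,5) at t=1.6859 ← occupied
  → r_4 = 1.6859

ranges = [1.9514, 2.9329, 1.5127, 1.6859]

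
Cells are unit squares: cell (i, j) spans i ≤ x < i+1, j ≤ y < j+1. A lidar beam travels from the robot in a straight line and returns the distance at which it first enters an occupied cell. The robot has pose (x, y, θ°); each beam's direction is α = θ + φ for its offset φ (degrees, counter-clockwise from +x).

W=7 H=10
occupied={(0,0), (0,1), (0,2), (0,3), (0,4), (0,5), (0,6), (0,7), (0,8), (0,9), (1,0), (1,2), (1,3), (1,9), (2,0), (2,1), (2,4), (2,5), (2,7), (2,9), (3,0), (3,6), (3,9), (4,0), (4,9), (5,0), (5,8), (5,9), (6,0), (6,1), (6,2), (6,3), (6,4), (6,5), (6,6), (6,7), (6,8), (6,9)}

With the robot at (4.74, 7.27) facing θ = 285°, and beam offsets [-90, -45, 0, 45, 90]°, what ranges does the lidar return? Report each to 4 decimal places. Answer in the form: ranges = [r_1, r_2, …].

beam 1: φ=-90°, α=195°
  cosα=-0.9659 sinα=-0.2588 | (4,7) | tMaxX 0.7661 tMaxY 1.0432 | tΔX 1.0353 tΔY 3.8637
    t=0.7661 [x] (3,7)
    t=1.0432 [y] (3,6) — stop
  → r_1 = 1.0432
beam 2: φ=-45°, α=240°
  cosα=-0.5000 sinα=-0.8660 | (4,7) | tMaxX 1.4800 tMaxY 0.3118 | tΔX 2.0000 tΔY 1.1547
    t=0.3118 [y] (4,6)
    t=1.4665 [y] (4,5)
    t=1.4800 [x] (3,5)
    t=2.6212 [y] (3,4)
    t=3.4800 [x] (2,4) — stop
  → r_2 = 3.4800
beam 3: φ=0°, α=285°
  cosα=0.2588 sinα=-0.9659 | (4,7) | tMaxX 1.0046 tMaxY 0.2795 | tΔX 3.8637 tΔY 1.0353
    t=0.2795 [y] (4,6)
    t=1.0046 [x] (5,6)
    t=1.3148 [y] (5,5)
    t=2.3501 [y] (5,4)
    t=3.3854 [y] (5,3)
    t=4.4206 [y] (5,2)
    t=4.8683 [x] (6,2) — stop
  → r_3 = 4.8683
beam 4: φ=45°, α=330°
  cosα=0.8660 sinα=-0.5000 | (4,7) | tMaxX 0.3002 tMaxY 0.5400 | tΔX 1.1547 tΔY 2.0000
    t=0.3002 [x] (5,7)
    t=0.5400 [y] (5,6)
    t=1.4549 [x] (6,6) — stop
  → r_4 = 1.4549
beam 5: φ=90°, α=15°
  cosα=0.9659 sinα=0.2588 | (4,7) | tMaxX 0.2692 tMaxY 2.8205 | tΔX 1.0353 tΔY 3.8637
    t=0.2692 [x] (5,7)
    t=1.3044 [x] (6,7) — stop
  → r_5 = 1.3044

ranges = [1.0432, 3.4800, 4.8683, 1.4549, 1.3044]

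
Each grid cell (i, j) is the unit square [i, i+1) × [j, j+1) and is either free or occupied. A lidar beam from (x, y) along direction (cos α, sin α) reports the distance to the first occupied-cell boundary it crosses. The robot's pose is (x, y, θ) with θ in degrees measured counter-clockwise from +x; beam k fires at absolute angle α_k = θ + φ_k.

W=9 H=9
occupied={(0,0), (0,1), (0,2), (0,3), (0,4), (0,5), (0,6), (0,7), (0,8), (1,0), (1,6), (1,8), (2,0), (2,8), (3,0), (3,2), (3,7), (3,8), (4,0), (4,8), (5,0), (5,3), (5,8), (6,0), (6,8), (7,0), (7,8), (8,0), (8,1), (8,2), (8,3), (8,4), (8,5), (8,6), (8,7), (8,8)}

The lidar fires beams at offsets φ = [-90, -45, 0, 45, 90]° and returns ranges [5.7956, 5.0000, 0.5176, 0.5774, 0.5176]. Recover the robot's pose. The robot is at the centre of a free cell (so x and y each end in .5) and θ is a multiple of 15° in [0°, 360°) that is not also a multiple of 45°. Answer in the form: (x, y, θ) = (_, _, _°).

(x, y, θ) = (2.5, 7.5, 345°)

Enumerate (i+0.5, j+0.5, θ) over the 45 free cells and 16 admissible headings. For each, cast all 5 beams and compare to the given ranges.
  (3.5, 6.5, 285°): beam 1 = 1.5529 ≠ 5.7956 ✗
  (6.5, 4.5, 300°): beam 1 = 1.0000 ≠ 5.7956 ✗
  (5.5, 2.5, 15°): beam 1 = 1.5529 ≠ 5.7956 ✗
  (1.5, 5.5, 15°): beam 1 = 4.6587 ≠ 5.7956 ✗
  …
  (2.5, 7.5, 345°): r_1=5.7956, r_2=5.0000, r_3=0.5176, r_4=0.5774, r_5=0.5176 — all match ✓
Unique over the lattice → pose = (2.5, 7.5, 345°).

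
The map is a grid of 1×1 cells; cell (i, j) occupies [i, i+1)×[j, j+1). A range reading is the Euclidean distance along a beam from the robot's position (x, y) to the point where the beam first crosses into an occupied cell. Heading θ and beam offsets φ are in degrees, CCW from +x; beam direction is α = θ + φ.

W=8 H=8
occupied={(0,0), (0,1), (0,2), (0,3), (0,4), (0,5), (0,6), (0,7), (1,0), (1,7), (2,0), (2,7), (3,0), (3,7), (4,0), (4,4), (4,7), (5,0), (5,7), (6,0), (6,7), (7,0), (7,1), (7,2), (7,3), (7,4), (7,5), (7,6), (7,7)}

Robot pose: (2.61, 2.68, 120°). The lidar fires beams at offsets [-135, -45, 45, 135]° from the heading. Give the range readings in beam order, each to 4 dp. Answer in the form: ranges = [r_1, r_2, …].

beam 1: φ=-135°, α=345°
  cosα=0.9659 sinα=-0.2588 | (2,2) | tMaxX 0.4038 tMaxY 2.6273 | tΔX 1.0353 tΔY 3.8637
    t=0.4038 [x] (3,2)
    t=1.4390 [x] (4,2)
    t=2.4743 [x] (5,2)
    t=2.6273 [y] (5,1)
    t=3.5096 [x] (6,1)
    t=4.5449 [x] (7,1) — stop
  → r_1 = 4.5449
beam 2: φ=-45°, α=75°
  cosα=0.2588 sinα=0.9659 | (2,2) | tMaxX 1.5068 tMaxY 0.3313 | tΔX 3.8637 tΔY 1.0353
    t=0.3313 [y] (2,3)
    t=1.3666 [y] (2,4)
    t=1.5068 [x] (3,4)
    t=2.4018 [y] (3,5)
    t=3.4371 [y] (3,6)
    t=4.4724 [y] (3,7) — stop
  → r_2 = 4.4724
beam 3: φ=45°, α=165°
  cosα=-0.9659 sinα=0.2588 | (2,2) | tMaxX 0.6315 tMaxY 1.2364 | tΔX 1.0353 tΔY 3.8637
    t=0.6315 [x] (1,2)
    t=1.2364 [y] (1,3)
    t=1.6668 [x] (0,3) — stop
  → r_3 = 1.6668
beam 4: φ=135°, α=255°
  cosα=-0.2588 sinα=-0.9659 | (2,2) | tMaxX 2.3569 tMaxY 0.7040 | tΔX 3.8637 tΔY 1.0353
    t=0.7040 [y] (2,1)
    t=1.7393 [y] (2,0) — stop
  → r_4 = 1.7393

ranges = [4.5449, 4.4724, 1.6668, 1.7393]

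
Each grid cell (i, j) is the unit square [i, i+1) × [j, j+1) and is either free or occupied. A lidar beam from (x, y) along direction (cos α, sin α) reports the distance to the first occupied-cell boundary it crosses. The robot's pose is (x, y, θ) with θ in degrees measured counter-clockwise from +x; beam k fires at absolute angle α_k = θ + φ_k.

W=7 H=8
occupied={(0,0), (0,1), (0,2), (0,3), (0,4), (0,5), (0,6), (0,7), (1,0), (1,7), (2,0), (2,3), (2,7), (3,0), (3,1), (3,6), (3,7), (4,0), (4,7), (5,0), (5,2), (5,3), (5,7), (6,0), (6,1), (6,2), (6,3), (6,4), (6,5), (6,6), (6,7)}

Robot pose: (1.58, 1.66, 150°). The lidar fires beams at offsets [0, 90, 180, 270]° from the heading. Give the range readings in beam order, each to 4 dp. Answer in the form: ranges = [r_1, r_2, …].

beam 1: φ=0°, α=150°
  direction (-0.8660, 0.5000); cell (1,1); t to first gridline: x 0.6697, y 0.6800 (then +1.1547 / +2.0000)
    (0,1) via x @ 0.6697  # hit
  → r_1 = 0.6697
beam 2: φ=90°, α=240°
  direction (-0.5000, -0.8660); cell (1,1); t to first gridline: x 1.1600, y 0.7621 (then +2.0000 / +1.1547)
    (1,0) via y @ 0.7621  # hit
  → r_2 = 0.7621
beam 3: φ=180°, α=330°
  direction (0.8660, -0.5000); cell (1,1); t to first gridline: x 0.4850, y 1.3200 (then +1.1547 / +2.0000)
    (2,1) via x @ 0.4850
    (2,0) via y @ 1.3200  # hit
  → r_3 = 1.3200
beam 4: φ=270°, α=60°
  direction (0.5000, 0.8660); cell (1,1); t to first gridline: x 0.8400, y 0.3926 (then +2.0000 / +1.1547)
    (1,2) via y @ 0.3926
    (2,2) via x @ 0.8400
    (2,3) via y @ 1.5473  # hit
  → r_4 = 1.5473

ranges = [0.6697, 0.7621, 1.3200, 1.5473]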